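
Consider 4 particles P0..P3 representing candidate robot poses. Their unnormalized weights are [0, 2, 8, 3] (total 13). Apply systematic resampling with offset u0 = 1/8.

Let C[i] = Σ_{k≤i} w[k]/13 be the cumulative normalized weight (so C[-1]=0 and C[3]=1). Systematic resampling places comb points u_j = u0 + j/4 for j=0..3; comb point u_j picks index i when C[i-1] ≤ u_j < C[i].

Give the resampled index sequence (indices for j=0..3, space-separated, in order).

1 2 2 3

C = [0, 2/13, 10/13, 1]
j=0: u_0=1/8 ∈ [0, 2/13) → index 1
j=1: u_1=3/8 ∈ [2/13, 10/13) → index 2
j=2: u_2=5/8 ∈ [2/13, 10/13) → index 2
j=3: u_3=7/8 ∈ [10/13, 1) → index 3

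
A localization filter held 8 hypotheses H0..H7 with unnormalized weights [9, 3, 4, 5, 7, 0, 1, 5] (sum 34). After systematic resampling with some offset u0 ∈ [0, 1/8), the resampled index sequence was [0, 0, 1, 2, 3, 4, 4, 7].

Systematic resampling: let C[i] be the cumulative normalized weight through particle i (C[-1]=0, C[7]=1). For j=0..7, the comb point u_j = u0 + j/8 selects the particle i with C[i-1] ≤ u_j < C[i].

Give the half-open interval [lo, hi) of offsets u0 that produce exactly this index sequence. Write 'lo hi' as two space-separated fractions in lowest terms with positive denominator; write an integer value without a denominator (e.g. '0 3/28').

1/68 5/68

C = [9/34, 6/17, 8/17, 21/34, 14/17, 14/17, 29/34, 1]
j=0 picked index 0: u0 ∈ [0, 9/34)
j=1 picked index 0: u0 ∈ [-1/8, 19/136)
j=2 picked index 1: u0 ∈ [1/68, 7/68)
j=3 picked index 2: u0 ∈ [-3/136, 13/136)
j=4 picked index 3: u0 ∈ [-1/34, 2/17)
j=5 picked index 4: u0 ∈ [-1/136, 27/136)
j=6 picked index 4: u0 ∈ [-9/68, 5/68)
j=7 picked index 7: u0 ∈ [-3/136, 1/8)
intersection: [1/68, 5/68)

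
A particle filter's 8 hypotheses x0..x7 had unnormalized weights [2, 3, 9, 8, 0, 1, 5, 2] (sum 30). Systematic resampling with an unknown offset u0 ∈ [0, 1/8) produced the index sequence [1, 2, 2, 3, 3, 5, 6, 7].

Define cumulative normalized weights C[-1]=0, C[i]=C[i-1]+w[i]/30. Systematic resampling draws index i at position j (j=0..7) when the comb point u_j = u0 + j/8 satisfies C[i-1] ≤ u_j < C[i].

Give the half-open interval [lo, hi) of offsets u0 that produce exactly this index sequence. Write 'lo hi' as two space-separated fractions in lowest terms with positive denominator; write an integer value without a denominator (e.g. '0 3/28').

C = [1/15, 1/6, 7/15, 11/15, 11/15, 23/30, 14/15, 1]
j=0 picked index 1: u0 ∈ [1/15, 1/6)
j=1 picked index 2: u0 ∈ [1/24, 41/120)
j=2 picked index 2: u0 ∈ [-1/12, 13/60)
j=3 picked index 3: u0 ∈ [11/120, 43/120)
j=4 picked index 3: u0 ∈ [-1/30, 7/30)
j=5 picked index 5: u0 ∈ [13/120, 17/120)
j=6 picked index 6: u0 ∈ [1/60, 11/60)
j=7 picked index 7: u0 ∈ [7/120, 1/8)
intersection: [13/120, 1/8)

13/120 1/8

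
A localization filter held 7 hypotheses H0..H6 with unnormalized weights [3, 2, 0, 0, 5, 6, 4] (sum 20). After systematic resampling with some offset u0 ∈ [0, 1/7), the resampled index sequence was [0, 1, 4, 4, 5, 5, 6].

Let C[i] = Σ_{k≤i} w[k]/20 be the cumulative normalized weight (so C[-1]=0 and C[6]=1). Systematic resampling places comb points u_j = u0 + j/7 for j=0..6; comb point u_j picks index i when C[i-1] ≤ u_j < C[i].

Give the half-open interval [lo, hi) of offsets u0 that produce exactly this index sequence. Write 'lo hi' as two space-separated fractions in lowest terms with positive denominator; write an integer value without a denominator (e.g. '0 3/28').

1/140 1/14

C = [3/20, 1/4, 1/4, 1/4, 1/2, 4/5, 1]
j=0 picked index 0: u0 ∈ [0, 3/20)
j=1 picked index 1: u0 ∈ [1/140, 3/28)
j=2 picked index 4: u0 ∈ [-1/28, 3/14)
j=3 picked index 4: u0 ∈ [-5/28, 1/14)
j=4 picked index 5: u0 ∈ [-1/14, 8/35)
j=5 picked index 5: u0 ∈ [-3/14, 3/35)
j=6 picked index 6: u0 ∈ [-2/35, 1/7)
intersection: [1/140, 1/14)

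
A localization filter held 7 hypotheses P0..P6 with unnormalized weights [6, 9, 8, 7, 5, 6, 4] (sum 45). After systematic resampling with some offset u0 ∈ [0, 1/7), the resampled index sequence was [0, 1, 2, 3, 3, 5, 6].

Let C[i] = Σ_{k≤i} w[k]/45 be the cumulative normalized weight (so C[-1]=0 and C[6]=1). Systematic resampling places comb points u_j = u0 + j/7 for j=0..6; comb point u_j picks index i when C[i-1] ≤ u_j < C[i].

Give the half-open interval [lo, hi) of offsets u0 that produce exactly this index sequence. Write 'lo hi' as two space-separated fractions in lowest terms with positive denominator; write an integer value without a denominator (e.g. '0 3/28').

C = [2/15, 1/3, 23/45, 2/3, 7/9, 41/45, 1]
j=0 picked index 0: u0 ∈ [0, 2/15)
j=1 picked index 1: u0 ∈ [-1/105, 4/21)
j=2 picked index 2: u0 ∈ [1/21, 71/315)
j=3 picked index 3: u0 ∈ [26/315, 5/21)
j=4 picked index 3: u0 ∈ [-19/315, 2/21)
j=5 picked index 5: u0 ∈ [4/63, 62/315)
j=6 picked index 6: u0 ∈ [17/315, 1/7)
intersection: [26/315, 2/21)

26/315 2/21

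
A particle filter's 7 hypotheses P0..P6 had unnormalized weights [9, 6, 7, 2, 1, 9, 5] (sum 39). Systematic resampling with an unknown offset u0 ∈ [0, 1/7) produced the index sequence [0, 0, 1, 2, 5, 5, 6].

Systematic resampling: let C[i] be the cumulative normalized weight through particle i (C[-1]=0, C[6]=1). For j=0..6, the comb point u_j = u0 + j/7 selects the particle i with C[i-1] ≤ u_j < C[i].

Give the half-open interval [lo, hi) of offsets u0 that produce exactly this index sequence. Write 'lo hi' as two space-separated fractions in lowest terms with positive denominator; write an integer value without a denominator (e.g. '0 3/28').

C = [3/13, 5/13, 22/39, 8/13, 25/39, 34/39, 1]
j=0 picked index 0: u0 ∈ [0, 3/13)
j=1 picked index 0: u0 ∈ [-1/7, 8/91)
j=2 picked index 1: u0 ∈ [-5/91, 9/91)
j=3 picked index 2: u0 ∈ [-4/91, 37/273)
j=4 picked index 5: u0 ∈ [19/273, 82/273)
j=5 picked index 5: u0 ∈ [-20/273, 43/273)
j=6 picked index 6: u0 ∈ [4/273, 1/7)
intersection: [19/273, 8/91)

19/273 8/91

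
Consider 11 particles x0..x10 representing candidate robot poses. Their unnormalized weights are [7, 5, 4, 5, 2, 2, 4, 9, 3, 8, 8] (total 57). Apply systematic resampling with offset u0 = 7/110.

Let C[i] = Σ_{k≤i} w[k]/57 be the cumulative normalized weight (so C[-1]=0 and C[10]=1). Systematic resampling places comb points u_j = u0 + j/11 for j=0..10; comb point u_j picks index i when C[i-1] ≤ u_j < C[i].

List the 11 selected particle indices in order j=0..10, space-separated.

C = [7/57, 4/19, 16/57, 7/19, 23/57, 25/57, 29/57, 2/3, 41/57, 49/57, 1]
j=0: u_0=7/110 ∈ [0, 7/57) → index 0
j=1: u_1=17/110 ∈ [7/57, 4/19) → index 1
j=2: u_2=27/110 ∈ [4/19, 16/57) → index 2
j=3: u_3=37/110 ∈ [16/57, 7/19) → index 3
j=4: u_4=47/110 ∈ [23/57, 25/57) → index 5
j=5: u_5=57/110 ∈ [29/57, 2/3) → index 7
j=6: u_6=67/110 ∈ [29/57, 2/3) → index 7
j=7: u_7=7/10 ∈ [2/3, 41/57) → index 8
j=8: u_8=87/110 ∈ [41/57, 49/57) → index 9
j=9: u_9=97/110 ∈ [49/57, 1) → index 10
j=10: u_10=107/110 ∈ [49/57, 1) → index 10

0 1 2 3 5 7 7 8 9 10 10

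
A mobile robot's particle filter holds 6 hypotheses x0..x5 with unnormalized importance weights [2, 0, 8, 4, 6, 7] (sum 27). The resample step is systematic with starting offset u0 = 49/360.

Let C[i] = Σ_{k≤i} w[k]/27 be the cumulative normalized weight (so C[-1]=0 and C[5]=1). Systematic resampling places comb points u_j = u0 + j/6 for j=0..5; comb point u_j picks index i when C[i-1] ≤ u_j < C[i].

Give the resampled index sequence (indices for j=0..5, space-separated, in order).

2 2 3 4 5 5

C = [2/27, 2/27, 10/27, 14/27, 20/27, 1]
j=0: u_0=49/360 ∈ [2/27, 10/27) → index 2
j=1: u_1=109/360 ∈ [2/27, 10/27) → index 2
j=2: u_2=169/360 ∈ [10/27, 14/27) → index 3
j=3: u_3=229/360 ∈ [14/27, 20/27) → index 4
j=4: u_4=289/360 ∈ [20/27, 1) → index 5
j=5: u_5=349/360 ∈ [20/27, 1) → index 5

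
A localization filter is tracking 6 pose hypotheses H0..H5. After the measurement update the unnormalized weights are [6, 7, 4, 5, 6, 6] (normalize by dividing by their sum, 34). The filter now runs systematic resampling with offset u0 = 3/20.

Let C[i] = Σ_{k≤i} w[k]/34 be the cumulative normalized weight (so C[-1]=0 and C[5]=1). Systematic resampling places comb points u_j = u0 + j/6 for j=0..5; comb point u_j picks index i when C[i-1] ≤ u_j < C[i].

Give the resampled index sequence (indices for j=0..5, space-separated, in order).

C = [3/17, 13/34, 1/2, 11/17, 14/17, 1]
j=0: u_0=3/20 ∈ [0, 3/17) → index 0
j=1: u_1=19/60 ∈ [3/17, 13/34) → index 1
j=2: u_2=29/60 ∈ [13/34, 1/2) → index 2
j=3: u_3=13/20 ∈ [11/17, 14/17) → index 4
j=4: u_4=49/60 ∈ [11/17, 14/17) → index 4
j=5: u_5=59/60 ∈ [14/17, 1) → index 5

0 1 2 4 4 5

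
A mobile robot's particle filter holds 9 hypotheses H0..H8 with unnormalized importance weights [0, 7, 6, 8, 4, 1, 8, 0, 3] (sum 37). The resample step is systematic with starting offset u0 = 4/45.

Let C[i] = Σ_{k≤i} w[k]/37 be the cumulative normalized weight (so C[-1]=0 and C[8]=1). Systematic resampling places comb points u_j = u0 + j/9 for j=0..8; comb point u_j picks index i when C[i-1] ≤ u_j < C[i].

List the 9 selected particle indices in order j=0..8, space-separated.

C = [0, 7/37, 13/37, 21/37, 25/37, 26/37, 34/37, 34/37, 1]
j=0: u_0=4/45 ∈ [0, 7/37) → index 1
j=1: u_1=1/5 ∈ [7/37, 13/37) → index 2
j=2: u_2=14/45 ∈ [7/37, 13/37) → index 2
j=3: u_3=19/45 ∈ [13/37, 21/37) → index 3
j=4: u_4=8/15 ∈ [13/37, 21/37) → index 3
j=5: u_5=29/45 ∈ [21/37, 25/37) → index 4
j=6: u_6=34/45 ∈ [26/37, 34/37) → index 6
j=7: u_7=13/15 ∈ [26/37, 34/37) → index 6
j=8: u_8=44/45 ∈ [34/37, 1) → index 8

1 2 2 3 3 4 6 6 8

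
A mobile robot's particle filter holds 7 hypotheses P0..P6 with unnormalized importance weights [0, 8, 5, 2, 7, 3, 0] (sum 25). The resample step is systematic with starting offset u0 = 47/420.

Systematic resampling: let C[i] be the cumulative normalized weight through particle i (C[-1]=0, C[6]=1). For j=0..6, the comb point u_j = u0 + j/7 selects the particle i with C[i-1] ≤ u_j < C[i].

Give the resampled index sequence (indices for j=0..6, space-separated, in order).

1 1 2 3 4 4 5

C = [0, 8/25, 13/25, 3/5, 22/25, 1, 1]
j=0: u_0=47/420 ∈ [0, 8/25) → index 1
j=1: u_1=107/420 ∈ [0, 8/25) → index 1
j=2: u_2=167/420 ∈ [8/25, 13/25) → index 2
j=3: u_3=227/420 ∈ [13/25, 3/5) → index 3
j=4: u_4=41/60 ∈ [3/5, 22/25) → index 4
j=5: u_5=347/420 ∈ [3/5, 22/25) → index 4
j=6: u_6=407/420 ∈ [22/25, 1) → index 5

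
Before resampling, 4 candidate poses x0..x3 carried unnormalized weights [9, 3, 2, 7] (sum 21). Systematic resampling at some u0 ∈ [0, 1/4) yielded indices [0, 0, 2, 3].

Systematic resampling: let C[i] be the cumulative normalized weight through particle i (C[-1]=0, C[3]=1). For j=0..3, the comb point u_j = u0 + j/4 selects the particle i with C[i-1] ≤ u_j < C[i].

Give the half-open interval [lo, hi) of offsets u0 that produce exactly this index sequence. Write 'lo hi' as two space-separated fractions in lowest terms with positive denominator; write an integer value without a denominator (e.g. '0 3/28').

C = [3/7, 4/7, 2/3, 1]
j=0 picked index 0: u0 ∈ [0, 3/7)
j=1 picked index 0: u0 ∈ [-1/4, 5/28)
j=2 picked index 2: u0 ∈ [1/14, 1/6)
j=3 picked index 3: u0 ∈ [-1/12, 1/4)
intersection: [1/14, 1/6)

1/14 1/6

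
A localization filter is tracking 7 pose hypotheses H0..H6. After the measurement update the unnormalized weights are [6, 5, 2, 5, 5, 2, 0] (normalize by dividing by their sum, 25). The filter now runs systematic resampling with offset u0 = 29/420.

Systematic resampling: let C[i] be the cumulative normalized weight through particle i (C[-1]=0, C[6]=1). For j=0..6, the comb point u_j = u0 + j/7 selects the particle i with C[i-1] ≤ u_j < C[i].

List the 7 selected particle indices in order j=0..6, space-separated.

0 0 1 2 3 4 5

C = [6/25, 11/25, 13/25, 18/25, 23/25, 1, 1]
j=0: u_0=29/420 ∈ [0, 6/25) → index 0
j=1: u_1=89/420 ∈ [0, 6/25) → index 0
j=2: u_2=149/420 ∈ [6/25, 11/25) → index 1
j=3: u_3=209/420 ∈ [11/25, 13/25) → index 2
j=4: u_4=269/420 ∈ [13/25, 18/25) → index 3
j=5: u_5=47/60 ∈ [18/25, 23/25) → index 4
j=6: u_6=389/420 ∈ [23/25, 1) → index 5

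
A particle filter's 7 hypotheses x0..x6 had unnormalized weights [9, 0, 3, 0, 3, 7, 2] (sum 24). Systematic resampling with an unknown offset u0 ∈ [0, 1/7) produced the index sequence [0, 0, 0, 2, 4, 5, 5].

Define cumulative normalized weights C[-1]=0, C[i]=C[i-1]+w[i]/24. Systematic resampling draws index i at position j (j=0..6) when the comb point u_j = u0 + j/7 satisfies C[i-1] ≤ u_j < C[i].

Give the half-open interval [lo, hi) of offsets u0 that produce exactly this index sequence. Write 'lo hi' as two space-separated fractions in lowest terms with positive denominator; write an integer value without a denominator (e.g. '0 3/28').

0 3/56

C = [3/8, 3/8, 1/2, 1/2, 5/8, 11/12, 1]
j=0 picked index 0: u0 ∈ [0, 3/8)
j=1 picked index 0: u0 ∈ [-1/7, 13/56)
j=2 picked index 0: u0 ∈ [-2/7, 5/56)
j=3 picked index 2: u0 ∈ [-3/56, 1/14)
j=4 picked index 4: u0 ∈ [-1/14, 3/56)
j=5 picked index 5: u0 ∈ [-5/56, 17/84)
j=6 picked index 5: u0 ∈ [-13/56, 5/84)
intersection: [0, 3/56)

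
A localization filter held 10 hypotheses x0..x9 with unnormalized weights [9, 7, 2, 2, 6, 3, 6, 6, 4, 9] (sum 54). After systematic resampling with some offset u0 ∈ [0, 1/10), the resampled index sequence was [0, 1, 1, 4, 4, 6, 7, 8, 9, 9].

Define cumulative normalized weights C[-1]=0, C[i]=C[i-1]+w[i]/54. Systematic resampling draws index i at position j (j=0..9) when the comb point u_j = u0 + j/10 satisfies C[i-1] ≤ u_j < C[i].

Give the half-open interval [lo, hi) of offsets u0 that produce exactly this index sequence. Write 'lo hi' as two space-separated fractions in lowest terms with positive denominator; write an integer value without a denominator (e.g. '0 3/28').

19/270 11/135

C = [1/6, 8/27, 1/3, 10/27, 13/27, 29/54, 35/54, 41/54, 5/6, 1]
j=0 picked index 0: u0 ∈ [0, 1/6)
j=1 picked index 1: u0 ∈ [1/15, 53/270)
j=2 picked index 1: u0 ∈ [-1/30, 13/135)
j=3 picked index 4: u0 ∈ [19/270, 49/270)
j=4 picked index 4: u0 ∈ [-4/135, 11/135)
j=5 picked index 6: u0 ∈ [1/27, 4/27)
j=6 picked index 7: u0 ∈ [13/270, 43/270)
j=7 picked index 8: u0 ∈ [8/135, 2/15)
j=8 picked index 9: u0 ∈ [1/30, 1/5)
j=9 picked index 9: u0 ∈ [-1/15, 1/10)
intersection: [19/270, 11/135)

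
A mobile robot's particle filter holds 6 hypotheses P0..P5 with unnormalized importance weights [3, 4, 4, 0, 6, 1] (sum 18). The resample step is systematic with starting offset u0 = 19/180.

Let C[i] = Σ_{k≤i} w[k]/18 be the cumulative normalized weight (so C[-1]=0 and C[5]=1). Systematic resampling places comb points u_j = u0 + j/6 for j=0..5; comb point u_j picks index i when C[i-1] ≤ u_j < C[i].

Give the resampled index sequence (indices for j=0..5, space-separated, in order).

0 1 2 2 4 4

C = [1/6, 7/18, 11/18, 11/18, 17/18, 1]
j=0: u_0=19/180 ∈ [0, 1/6) → index 0
j=1: u_1=49/180 ∈ [1/6, 7/18) → index 1
j=2: u_2=79/180 ∈ [7/18, 11/18) → index 2
j=3: u_3=109/180 ∈ [7/18, 11/18) → index 2
j=4: u_4=139/180 ∈ [11/18, 17/18) → index 4
j=5: u_5=169/180 ∈ [11/18, 17/18) → index 4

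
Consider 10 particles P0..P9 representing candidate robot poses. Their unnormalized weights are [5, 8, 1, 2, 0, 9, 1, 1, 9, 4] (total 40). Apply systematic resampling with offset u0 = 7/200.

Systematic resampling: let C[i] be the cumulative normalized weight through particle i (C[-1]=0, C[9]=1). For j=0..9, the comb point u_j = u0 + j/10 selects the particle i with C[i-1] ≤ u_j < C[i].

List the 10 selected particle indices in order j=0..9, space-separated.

C = [1/8, 13/40, 7/20, 2/5, 2/5, 5/8, 13/20, 27/40, 9/10, 1]
j=0: u_0=7/200 ∈ [0, 1/8) → index 0
j=1: u_1=27/200 ∈ [1/8, 13/40) → index 1
j=2: u_2=47/200 ∈ [1/8, 13/40) → index 1
j=3: u_3=67/200 ∈ [13/40, 7/20) → index 2
j=4: u_4=87/200 ∈ [2/5, 5/8) → index 5
j=5: u_5=107/200 ∈ [2/5, 5/8) → index 5
j=6: u_6=127/200 ∈ [5/8, 13/20) → index 6
j=7: u_7=147/200 ∈ [27/40, 9/10) → index 8
j=8: u_8=167/200 ∈ [27/40, 9/10) → index 8
j=9: u_9=187/200 ∈ [9/10, 1) → index 9

0 1 1 2 5 5 6 8 8 9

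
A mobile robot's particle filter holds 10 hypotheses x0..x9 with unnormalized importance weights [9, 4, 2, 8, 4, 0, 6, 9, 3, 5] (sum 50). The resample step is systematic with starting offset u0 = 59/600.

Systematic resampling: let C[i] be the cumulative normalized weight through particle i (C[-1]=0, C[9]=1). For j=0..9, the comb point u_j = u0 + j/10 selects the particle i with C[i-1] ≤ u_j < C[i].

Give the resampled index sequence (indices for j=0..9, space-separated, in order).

C = [9/50, 13/50, 3/10, 23/50, 27/50, 27/50, 33/50, 21/25, 9/10, 1]
j=0: u_0=59/600 ∈ [0, 9/50) → index 0
j=1: u_1=119/600 ∈ [9/50, 13/50) → index 1
j=2: u_2=179/600 ∈ [13/50, 3/10) → index 2
j=3: u_3=239/600 ∈ [3/10, 23/50) → index 3
j=4: u_4=299/600 ∈ [23/50, 27/50) → index 4
j=5: u_5=359/600 ∈ [27/50, 33/50) → index 6
j=6: u_6=419/600 ∈ [33/50, 21/25) → index 7
j=7: u_7=479/600 ∈ [33/50, 21/25) → index 7
j=8: u_8=539/600 ∈ [21/25, 9/10) → index 8
j=9: u_9=599/600 ∈ [9/10, 1) → index 9

0 1 2 3 4 6 7 7 8 9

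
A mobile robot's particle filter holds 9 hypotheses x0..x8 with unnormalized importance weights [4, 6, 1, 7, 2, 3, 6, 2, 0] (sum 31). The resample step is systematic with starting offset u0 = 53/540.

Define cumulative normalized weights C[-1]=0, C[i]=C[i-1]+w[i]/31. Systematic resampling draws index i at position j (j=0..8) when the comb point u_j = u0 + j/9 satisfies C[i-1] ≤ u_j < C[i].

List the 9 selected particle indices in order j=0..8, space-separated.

0 1 1 3 3 5 6 6 7

C = [4/31, 10/31, 11/31, 18/31, 20/31, 23/31, 29/31, 1, 1]
j=0: u_0=53/540 ∈ [0, 4/31) → index 0
j=1: u_1=113/540 ∈ [4/31, 10/31) → index 1
j=2: u_2=173/540 ∈ [4/31, 10/31) → index 1
j=3: u_3=233/540 ∈ [11/31, 18/31) → index 3
j=4: u_4=293/540 ∈ [11/31, 18/31) → index 3
j=5: u_5=353/540 ∈ [20/31, 23/31) → index 5
j=6: u_6=413/540 ∈ [23/31, 29/31) → index 6
j=7: u_7=473/540 ∈ [23/31, 29/31) → index 6
j=8: u_8=533/540 ∈ [29/31, 1) → index 7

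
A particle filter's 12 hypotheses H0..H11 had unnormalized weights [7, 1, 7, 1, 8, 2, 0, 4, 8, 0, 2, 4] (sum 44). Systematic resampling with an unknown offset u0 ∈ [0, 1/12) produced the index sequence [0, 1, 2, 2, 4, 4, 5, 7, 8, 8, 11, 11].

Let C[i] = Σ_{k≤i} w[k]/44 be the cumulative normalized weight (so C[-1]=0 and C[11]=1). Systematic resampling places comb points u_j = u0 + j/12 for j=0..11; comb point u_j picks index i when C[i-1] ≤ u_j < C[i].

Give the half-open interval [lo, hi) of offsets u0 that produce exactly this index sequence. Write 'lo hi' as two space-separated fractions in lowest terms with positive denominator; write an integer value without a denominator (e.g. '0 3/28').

5/66 1/12

C = [7/44, 2/11, 15/44, 4/11, 6/11, 13/22, 13/22, 15/22, 19/22, 19/22, 10/11, 1]
j=0 picked index 0: u0 ∈ [0, 7/44)
j=1 picked index 1: u0 ∈ [5/66, 13/132)
j=2 picked index 2: u0 ∈ [1/66, 23/132)
j=3 picked index 2: u0 ∈ [-3/44, 1/11)
j=4 picked index 4: u0 ∈ [1/33, 7/33)
j=5 picked index 4: u0 ∈ [-7/132, 17/132)
j=6 picked index 5: u0 ∈ [1/22, 1/11)
j=7 picked index 7: u0 ∈ [1/132, 13/132)
j=8 picked index 8: u0 ∈ [1/66, 13/66)
j=9 picked index 8: u0 ∈ [-3/44, 5/44)
j=10 picked index 11: u0 ∈ [5/66, 1/6)
j=11 picked index 11: u0 ∈ [-1/132, 1/12)
intersection: [5/66, 1/12)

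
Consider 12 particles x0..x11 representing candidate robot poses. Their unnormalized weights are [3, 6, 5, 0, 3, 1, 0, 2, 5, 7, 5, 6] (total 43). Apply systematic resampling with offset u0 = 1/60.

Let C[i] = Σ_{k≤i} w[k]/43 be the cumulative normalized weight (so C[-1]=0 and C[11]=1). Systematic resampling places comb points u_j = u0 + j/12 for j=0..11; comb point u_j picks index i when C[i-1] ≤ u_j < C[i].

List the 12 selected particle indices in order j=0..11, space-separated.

C = [3/43, 9/43, 14/43, 14/43, 17/43, 18/43, 18/43, 20/43, 25/43, 32/43, 37/43, 1]
j=0: u_0=1/60 ∈ [0, 3/43) → index 0
j=1: u_1=1/10 ∈ [3/43, 9/43) → index 1
j=2: u_2=11/60 ∈ [3/43, 9/43) → index 1
j=3: u_3=4/15 ∈ [9/43, 14/43) → index 2
j=4: u_4=7/20 ∈ [14/43, 17/43) → index 4
j=5: u_5=13/30 ∈ [18/43, 20/43) → index 7
j=6: u_6=31/60 ∈ [20/43, 25/43) → index 8
j=7: u_7=3/5 ∈ [25/43, 32/43) → index 9
j=8: u_8=41/60 ∈ [25/43, 32/43) → index 9
j=9: u_9=23/30 ∈ [32/43, 37/43) → index 10
j=10: u_10=17/20 ∈ [32/43, 37/43) → index 10
j=11: u_11=14/15 ∈ [37/43, 1) → index 11

0 1 1 2 4 7 8 9 9 10 10 11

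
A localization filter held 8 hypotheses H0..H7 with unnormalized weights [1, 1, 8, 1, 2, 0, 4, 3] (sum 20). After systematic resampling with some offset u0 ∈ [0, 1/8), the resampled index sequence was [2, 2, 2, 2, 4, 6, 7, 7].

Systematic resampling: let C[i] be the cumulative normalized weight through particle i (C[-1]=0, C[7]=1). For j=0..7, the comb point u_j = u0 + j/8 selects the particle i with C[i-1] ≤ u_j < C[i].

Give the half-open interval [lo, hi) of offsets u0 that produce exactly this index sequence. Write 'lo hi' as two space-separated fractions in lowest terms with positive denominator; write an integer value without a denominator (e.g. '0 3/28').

C = [1/20, 1/10, 1/2, 11/20, 13/20, 13/20, 17/20, 1]
j=0 picked index 2: u0 ∈ [1/10, 1/2)
j=1 picked index 2: u0 ∈ [-1/40, 3/8)
j=2 picked index 2: u0 ∈ [-3/20, 1/4)
j=3 picked index 2: u0 ∈ [-11/40, 1/8)
j=4 picked index 4: u0 ∈ [1/20, 3/20)
j=5 picked index 6: u0 ∈ [1/40, 9/40)
j=6 picked index 7: u0 ∈ [1/10, 1/4)
j=7 picked index 7: u0 ∈ [-1/40, 1/8)
intersection: [1/10, 1/8)

1/10 1/8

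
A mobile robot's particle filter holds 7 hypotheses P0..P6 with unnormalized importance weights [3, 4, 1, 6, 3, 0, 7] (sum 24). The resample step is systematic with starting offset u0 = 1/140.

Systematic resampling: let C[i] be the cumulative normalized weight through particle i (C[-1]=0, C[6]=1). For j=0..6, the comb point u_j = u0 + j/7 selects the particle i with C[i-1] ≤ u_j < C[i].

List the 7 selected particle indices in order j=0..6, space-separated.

0 1 2 3 3 6 6

C = [1/8, 7/24, 1/3, 7/12, 17/24, 17/24, 1]
j=0: u_0=1/140 ∈ [0, 1/8) → index 0
j=1: u_1=3/20 ∈ [1/8, 7/24) → index 1
j=2: u_2=41/140 ∈ [7/24, 1/3) → index 2
j=3: u_3=61/140 ∈ [1/3, 7/12) → index 3
j=4: u_4=81/140 ∈ [1/3, 7/12) → index 3
j=5: u_5=101/140 ∈ [17/24, 1) → index 6
j=6: u_6=121/140 ∈ [17/24, 1) → index 6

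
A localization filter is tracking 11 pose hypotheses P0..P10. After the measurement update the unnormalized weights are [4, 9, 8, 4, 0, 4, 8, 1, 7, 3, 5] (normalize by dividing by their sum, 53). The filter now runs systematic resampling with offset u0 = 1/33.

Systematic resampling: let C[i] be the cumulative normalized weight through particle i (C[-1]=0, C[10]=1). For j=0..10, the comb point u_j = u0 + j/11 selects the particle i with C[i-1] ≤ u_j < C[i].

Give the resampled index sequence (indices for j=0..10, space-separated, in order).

C = [4/53, 13/53, 21/53, 25/53, 25/53, 29/53, 37/53, 38/53, 45/53, 48/53, 1]
j=0: u_0=1/33 ∈ [0, 4/53) → index 0
j=1: u_1=4/33 ∈ [4/53, 13/53) → index 1
j=2: u_2=7/33 ∈ [4/53, 13/53) → index 1
j=3: u_3=10/33 ∈ [13/53, 21/53) → index 2
j=4: u_4=13/33 ∈ [13/53, 21/53) → index 2
j=5: u_5=16/33 ∈ [25/53, 29/53) → index 5
j=6: u_6=19/33 ∈ [29/53, 37/53) → index 6
j=7: u_7=2/3 ∈ [29/53, 37/53) → index 6
j=8: u_8=25/33 ∈ [38/53, 45/53) → index 8
j=9: u_9=28/33 ∈ [38/53, 45/53) → index 8
j=10: u_10=31/33 ∈ [48/53, 1) → index 10

0 1 1 2 2 5 6 6 8 8 10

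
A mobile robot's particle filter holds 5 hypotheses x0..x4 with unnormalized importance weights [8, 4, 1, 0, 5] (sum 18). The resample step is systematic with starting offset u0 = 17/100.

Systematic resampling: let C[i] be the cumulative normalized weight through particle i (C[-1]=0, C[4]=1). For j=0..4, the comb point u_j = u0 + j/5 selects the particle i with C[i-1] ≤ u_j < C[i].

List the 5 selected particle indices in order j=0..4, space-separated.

C = [4/9, 2/3, 13/18, 13/18, 1]
j=0: u_0=17/100 ∈ [0, 4/9) → index 0
j=1: u_1=37/100 ∈ [0, 4/9) → index 0
j=2: u_2=57/100 ∈ [4/9, 2/3) → index 1
j=3: u_3=77/100 ∈ [13/18, 1) → index 4
j=4: u_4=97/100 ∈ [13/18, 1) → index 4

0 0 1 4 4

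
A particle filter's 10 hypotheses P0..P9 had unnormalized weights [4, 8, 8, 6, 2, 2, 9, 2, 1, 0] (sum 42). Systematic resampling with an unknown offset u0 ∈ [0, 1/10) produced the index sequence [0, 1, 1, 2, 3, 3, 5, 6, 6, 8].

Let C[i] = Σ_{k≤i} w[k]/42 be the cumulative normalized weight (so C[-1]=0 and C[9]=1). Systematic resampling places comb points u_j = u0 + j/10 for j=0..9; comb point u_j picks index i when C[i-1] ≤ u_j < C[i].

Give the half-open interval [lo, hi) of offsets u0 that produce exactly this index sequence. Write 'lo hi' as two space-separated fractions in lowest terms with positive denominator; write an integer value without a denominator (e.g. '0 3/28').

8/105 3/35

C = [2/21, 2/7, 10/21, 13/21, 2/3, 5/7, 13/14, 41/42, 1, 1]
j=0 picked index 0: u0 ∈ [0, 2/21)
j=1 picked index 1: u0 ∈ [-1/210, 13/70)
j=2 picked index 1: u0 ∈ [-11/105, 3/35)
j=3 picked index 2: u0 ∈ [-1/70, 37/210)
j=4 picked index 3: u0 ∈ [8/105, 23/105)
j=5 picked index 3: u0 ∈ [-1/42, 5/42)
j=6 picked index 5: u0 ∈ [1/15, 4/35)
j=7 picked index 6: u0 ∈ [1/70, 8/35)
j=8 picked index 6: u0 ∈ [-3/35, 9/70)
j=9 picked index 8: u0 ∈ [8/105, 1/10)
intersection: [8/105, 3/35)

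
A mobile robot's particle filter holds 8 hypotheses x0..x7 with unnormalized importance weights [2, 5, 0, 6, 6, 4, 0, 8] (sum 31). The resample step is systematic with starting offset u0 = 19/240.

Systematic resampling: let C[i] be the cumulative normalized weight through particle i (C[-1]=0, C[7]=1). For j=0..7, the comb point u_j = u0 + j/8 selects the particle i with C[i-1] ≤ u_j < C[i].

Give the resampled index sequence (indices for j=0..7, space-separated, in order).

C = [2/31, 7/31, 7/31, 13/31, 19/31, 23/31, 23/31, 1]
j=0: u_0=19/240 ∈ [2/31, 7/31) → index 1
j=1: u_1=49/240 ∈ [2/31, 7/31) → index 1
j=2: u_2=79/240 ∈ [7/31, 13/31) → index 3
j=3: u_3=109/240 ∈ [13/31, 19/31) → index 4
j=4: u_4=139/240 ∈ [13/31, 19/31) → index 4
j=5: u_5=169/240 ∈ [19/31, 23/31) → index 5
j=6: u_6=199/240 ∈ [23/31, 1) → index 7
j=7: u_7=229/240 ∈ [23/31, 1) → index 7

1 1 3 4 4 5 7 7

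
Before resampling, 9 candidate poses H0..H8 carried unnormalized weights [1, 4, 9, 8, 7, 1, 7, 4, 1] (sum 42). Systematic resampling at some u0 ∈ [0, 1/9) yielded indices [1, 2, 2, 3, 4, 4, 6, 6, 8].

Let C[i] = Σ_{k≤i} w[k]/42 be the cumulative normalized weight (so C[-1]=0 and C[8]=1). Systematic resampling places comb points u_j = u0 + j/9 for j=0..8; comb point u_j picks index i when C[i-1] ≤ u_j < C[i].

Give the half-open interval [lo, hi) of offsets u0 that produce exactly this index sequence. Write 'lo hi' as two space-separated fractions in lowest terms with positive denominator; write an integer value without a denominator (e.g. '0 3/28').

C = [1/42, 5/42, 1/3, 11/21, 29/42, 5/7, 37/42, 41/42, 1]
j=0 picked index 1: u0 ∈ [1/42, 5/42)
j=1 picked index 2: u0 ∈ [1/126, 2/9)
j=2 picked index 2: u0 ∈ [-13/126, 1/9)
j=3 picked index 3: u0 ∈ [0, 4/21)
j=4 picked index 4: u0 ∈ [5/63, 31/126)
j=5 picked index 4: u0 ∈ [-2/63, 17/126)
j=6 picked index 6: u0 ∈ [1/21, 3/14)
j=7 picked index 6: u0 ∈ [-4/63, 13/126)
j=8 picked index 8: u0 ∈ [11/126, 1/9)
intersection: [11/126, 13/126)

11/126 13/126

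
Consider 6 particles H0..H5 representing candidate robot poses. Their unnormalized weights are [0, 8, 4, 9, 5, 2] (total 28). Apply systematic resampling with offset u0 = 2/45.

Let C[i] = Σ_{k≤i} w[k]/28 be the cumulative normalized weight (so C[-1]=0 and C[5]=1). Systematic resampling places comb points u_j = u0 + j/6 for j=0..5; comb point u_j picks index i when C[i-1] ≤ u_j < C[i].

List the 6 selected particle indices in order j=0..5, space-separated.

1 1 2 3 3 4

C = [0, 2/7, 3/7, 3/4, 13/14, 1]
j=0: u_0=2/45 ∈ [0, 2/7) → index 1
j=1: u_1=19/90 ∈ [0, 2/7) → index 1
j=2: u_2=17/45 ∈ [2/7, 3/7) → index 2
j=3: u_3=49/90 ∈ [3/7, 3/4) → index 3
j=4: u_4=32/45 ∈ [3/7, 3/4) → index 3
j=5: u_5=79/90 ∈ [3/4, 13/14) → index 4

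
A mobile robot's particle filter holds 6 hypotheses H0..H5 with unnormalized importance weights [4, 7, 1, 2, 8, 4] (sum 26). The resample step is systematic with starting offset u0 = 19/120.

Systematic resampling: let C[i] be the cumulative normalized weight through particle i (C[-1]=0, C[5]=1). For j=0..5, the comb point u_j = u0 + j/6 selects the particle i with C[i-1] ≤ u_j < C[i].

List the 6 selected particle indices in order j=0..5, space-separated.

1 1 3 4 4 5

C = [2/13, 11/26, 6/13, 7/13, 11/13, 1]
j=0: u_0=19/120 ∈ [2/13, 11/26) → index 1
j=1: u_1=13/40 ∈ [2/13, 11/26) → index 1
j=2: u_2=59/120 ∈ [6/13, 7/13) → index 3
j=3: u_3=79/120 ∈ [7/13, 11/13) → index 4
j=4: u_4=33/40 ∈ [7/13, 11/13) → index 4
j=5: u_5=119/120 ∈ [11/13, 1) → index 5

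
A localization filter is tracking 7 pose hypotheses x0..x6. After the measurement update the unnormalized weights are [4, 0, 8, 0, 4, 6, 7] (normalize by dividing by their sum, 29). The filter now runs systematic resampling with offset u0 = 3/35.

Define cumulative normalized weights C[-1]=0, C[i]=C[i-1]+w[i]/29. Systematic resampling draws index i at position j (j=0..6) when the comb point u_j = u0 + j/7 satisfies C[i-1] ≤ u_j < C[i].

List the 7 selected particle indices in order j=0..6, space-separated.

C = [4/29, 4/29, 12/29, 12/29, 16/29, 22/29, 1]
j=0: u_0=3/35 ∈ [0, 4/29) → index 0
j=1: u_1=8/35 ∈ [4/29, 12/29) → index 2
j=2: u_2=13/35 ∈ [4/29, 12/29) → index 2
j=3: u_3=18/35 ∈ [12/29, 16/29) → index 4
j=4: u_4=23/35 ∈ [16/29, 22/29) → index 5
j=5: u_5=4/5 ∈ [22/29, 1) → index 6
j=6: u_6=33/35 ∈ [22/29, 1) → index 6

0 2 2 4 5 6 6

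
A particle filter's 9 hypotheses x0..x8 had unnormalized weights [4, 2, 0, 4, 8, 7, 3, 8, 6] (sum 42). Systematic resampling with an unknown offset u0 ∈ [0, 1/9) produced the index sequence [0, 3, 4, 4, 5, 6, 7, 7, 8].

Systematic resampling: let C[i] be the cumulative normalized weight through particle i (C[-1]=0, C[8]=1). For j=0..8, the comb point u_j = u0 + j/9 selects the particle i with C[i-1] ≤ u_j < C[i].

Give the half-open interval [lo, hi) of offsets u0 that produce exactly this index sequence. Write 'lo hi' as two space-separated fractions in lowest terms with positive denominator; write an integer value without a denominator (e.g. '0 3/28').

C = [2/21, 1/7, 1/7, 5/21, 3/7, 25/42, 2/3, 6/7, 1]
j=0 picked index 0: u0 ∈ [0, 2/21)
j=1 picked index 3: u0 ∈ [2/63, 8/63)
j=2 picked index 4: u0 ∈ [1/63, 13/63)
j=3 picked index 4: u0 ∈ [-2/21, 2/21)
j=4 picked index 5: u0 ∈ [-1/63, 19/126)
j=5 picked index 6: u0 ∈ [5/126, 1/9)
j=6 picked index 7: u0 ∈ [0, 4/21)
j=7 picked index 7: u0 ∈ [-1/9, 5/63)
j=8 picked index 8: u0 ∈ [-2/63, 1/9)
intersection: [5/126, 5/63)

5/126 5/63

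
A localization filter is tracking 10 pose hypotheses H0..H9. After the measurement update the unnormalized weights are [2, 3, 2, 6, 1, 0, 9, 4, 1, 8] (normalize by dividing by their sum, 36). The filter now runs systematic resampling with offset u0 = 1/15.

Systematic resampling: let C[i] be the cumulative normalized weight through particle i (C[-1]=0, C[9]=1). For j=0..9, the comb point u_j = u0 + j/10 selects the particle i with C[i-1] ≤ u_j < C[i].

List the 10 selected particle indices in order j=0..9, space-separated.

C = [1/18, 5/36, 7/36, 13/36, 7/18, 7/18, 23/36, 3/4, 7/9, 1]
j=0: u_0=1/15 ∈ [1/18, 5/36) → index 1
j=1: u_1=1/6 ∈ [5/36, 7/36) → index 2
j=2: u_2=4/15 ∈ [7/36, 13/36) → index 3
j=3: u_3=11/30 ∈ [13/36, 7/18) → index 4
j=4: u_4=7/15 ∈ [7/18, 23/36) → index 6
j=5: u_5=17/30 ∈ [7/18, 23/36) → index 6
j=6: u_6=2/3 ∈ [23/36, 3/4) → index 7
j=7: u_7=23/30 ∈ [3/4, 7/9) → index 8
j=8: u_8=13/15 ∈ [7/9, 1) → index 9
j=9: u_9=29/30 ∈ [7/9, 1) → index 9

1 2 3 4 6 6 7 8 9 9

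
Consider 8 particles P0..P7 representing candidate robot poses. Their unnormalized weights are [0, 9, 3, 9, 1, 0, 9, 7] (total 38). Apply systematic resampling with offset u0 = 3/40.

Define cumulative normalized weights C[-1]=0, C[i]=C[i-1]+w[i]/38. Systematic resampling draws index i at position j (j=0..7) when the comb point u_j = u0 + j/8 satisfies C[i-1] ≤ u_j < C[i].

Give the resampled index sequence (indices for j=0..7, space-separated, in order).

1 1 3 3 4 6 7 7

C = [0, 9/38, 6/19, 21/38, 11/19, 11/19, 31/38, 1]
j=0: u_0=3/40 ∈ [0, 9/38) → index 1
j=1: u_1=1/5 ∈ [0, 9/38) → index 1
j=2: u_2=13/40 ∈ [6/19, 21/38) → index 3
j=3: u_3=9/20 ∈ [6/19, 21/38) → index 3
j=4: u_4=23/40 ∈ [21/38, 11/19) → index 4
j=5: u_5=7/10 ∈ [11/19, 31/38) → index 6
j=6: u_6=33/40 ∈ [31/38, 1) → index 7
j=7: u_7=19/20 ∈ [31/38, 1) → index 7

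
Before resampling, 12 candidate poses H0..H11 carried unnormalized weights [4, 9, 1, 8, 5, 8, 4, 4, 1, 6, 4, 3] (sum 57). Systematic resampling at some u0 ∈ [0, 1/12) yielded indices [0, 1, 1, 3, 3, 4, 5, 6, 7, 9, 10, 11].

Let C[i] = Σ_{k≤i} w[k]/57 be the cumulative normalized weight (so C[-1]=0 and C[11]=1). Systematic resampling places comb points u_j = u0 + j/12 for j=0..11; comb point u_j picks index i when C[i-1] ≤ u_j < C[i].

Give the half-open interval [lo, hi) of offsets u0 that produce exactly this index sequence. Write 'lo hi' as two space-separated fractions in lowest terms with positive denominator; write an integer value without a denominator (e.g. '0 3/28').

C = [4/57, 13/57, 14/57, 22/57, 9/19, 35/57, 13/19, 43/57, 44/57, 50/57, 18/19, 1]
j=0 picked index 0: u0 ∈ [0, 4/57)
j=1 picked index 1: u0 ∈ [-1/76, 11/76)
j=2 picked index 1: u0 ∈ [-11/114, 7/114)
j=3 picked index 3: u0 ∈ [-1/228, 31/228)
j=4 picked index 3: u0 ∈ [-5/57, 1/19)
j=5 picked index 4: u0 ∈ [-7/228, 13/228)
j=6 picked index 5: u0 ∈ [-1/38, 13/114)
j=7 picked index 6: u0 ∈ [7/228, 23/228)
j=8 picked index 7: u0 ∈ [1/57, 5/57)
j=9 picked index 9: u0 ∈ [5/228, 29/228)
j=10 picked index 10: u0 ∈ [5/114, 13/114)
j=11 picked index 11: u0 ∈ [7/228, 1/12)
intersection: [5/114, 1/19)

5/114 1/19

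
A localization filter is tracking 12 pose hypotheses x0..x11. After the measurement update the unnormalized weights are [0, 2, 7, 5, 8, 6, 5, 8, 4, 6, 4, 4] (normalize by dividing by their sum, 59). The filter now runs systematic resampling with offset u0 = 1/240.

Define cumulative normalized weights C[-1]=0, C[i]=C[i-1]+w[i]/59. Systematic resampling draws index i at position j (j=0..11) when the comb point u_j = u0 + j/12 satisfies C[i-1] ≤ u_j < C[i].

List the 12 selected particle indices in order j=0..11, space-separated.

C = [0, 2/59, 9/59, 14/59, 22/59, 28/59, 33/59, 41/59, 45/59, 51/59, 55/59, 1]
j=0: u_0=1/240 ∈ [0, 2/59) → index 1
j=1: u_1=7/80 ∈ [2/59, 9/59) → index 2
j=2: u_2=41/240 ∈ [9/59, 14/59) → index 3
j=3: u_3=61/240 ∈ [14/59, 22/59) → index 4
j=4: u_4=27/80 ∈ [14/59, 22/59) → index 4
j=5: u_5=101/240 ∈ [22/59, 28/59) → index 5
j=6: u_6=121/240 ∈ [28/59, 33/59) → index 6
j=7: u_7=47/80 ∈ [33/59, 41/59) → index 7
j=8: u_8=161/240 ∈ [33/59, 41/59) → index 7
j=9: u_9=181/240 ∈ [41/59, 45/59) → index 8
j=10: u_10=67/80 ∈ [45/59, 51/59) → index 9
j=11: u_11=221/240 ∈ [51/59, 55/59) → index 10

1 2 3 4 4 5 6 7 7 8 9 10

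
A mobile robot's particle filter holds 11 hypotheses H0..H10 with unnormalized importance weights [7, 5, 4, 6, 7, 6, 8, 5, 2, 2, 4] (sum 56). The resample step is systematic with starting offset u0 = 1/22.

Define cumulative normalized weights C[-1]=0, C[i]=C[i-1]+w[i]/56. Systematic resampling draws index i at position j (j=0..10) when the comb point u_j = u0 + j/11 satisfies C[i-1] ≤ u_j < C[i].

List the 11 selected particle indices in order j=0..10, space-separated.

C = [1/8, 3/14, 2/7, 11/28, 29/56, 5/8, 43/56, 6/7, 25/28, 13/14, 1]
j=0: u_0=1/22 ∈ [0, 1/8) → index 0
j=1: u_1=3/22 ∈ [1/8, 3/14) → index 1
j=2: u_2=5/22 ∈ [3/14, 2/7) → index 2
j=3: u_3=7/22 ∈ [2/7, 11/28) → index 3
j=4: u_4=9/22 ∈ [11/28, 29/56) → index 4
j=5: u_5=1/2 ∈ [11/28, 29/56) → index 4
j=6: u_6=13/22 ∈ [29/56, 5/8) → index 5
j=7: u_7=15/22 ∈ [5/8, 43/56) → index 6
j=8: u_8=17/22 ∈ [43/56, 6/7) → index 7
j=9: u_9=19/22 ∈ [6/7, 25/28) → index 8
j=10: u_10=21/22 ∈ [13/14, 1) → index 10

0 1 2 3 4 4 5 6 7 8 10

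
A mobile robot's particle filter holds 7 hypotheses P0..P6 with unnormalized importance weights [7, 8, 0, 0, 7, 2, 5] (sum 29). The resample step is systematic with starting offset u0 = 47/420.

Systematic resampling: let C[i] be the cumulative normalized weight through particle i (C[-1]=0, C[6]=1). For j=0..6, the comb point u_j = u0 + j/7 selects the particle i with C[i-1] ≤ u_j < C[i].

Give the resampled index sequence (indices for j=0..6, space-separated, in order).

0 1 1 4 4 5 6

C = [7/29, 15/29, 15/29, 15/29, 22/29, 24/29, 1]
j=0: u_0=47/420 ∈ [0, 7/29) → index 0
j=1: u_1=107/420 ∈ [7/29, 15/29) → index 1
j=2: u_2=167/420 ∈ [7/29, 15/29) → index 1
j=3: u_3=227/420 ∈ [15/29, 22/29) → index 4
j=4: u_4=41/60 ∈ [15/29, 22/29) → index 4
j=5: u_5=347/420 ∈ [22/29, 24/29) → index 5
j=6: u_6=407/420 ∈ [24/29, 1) → index 6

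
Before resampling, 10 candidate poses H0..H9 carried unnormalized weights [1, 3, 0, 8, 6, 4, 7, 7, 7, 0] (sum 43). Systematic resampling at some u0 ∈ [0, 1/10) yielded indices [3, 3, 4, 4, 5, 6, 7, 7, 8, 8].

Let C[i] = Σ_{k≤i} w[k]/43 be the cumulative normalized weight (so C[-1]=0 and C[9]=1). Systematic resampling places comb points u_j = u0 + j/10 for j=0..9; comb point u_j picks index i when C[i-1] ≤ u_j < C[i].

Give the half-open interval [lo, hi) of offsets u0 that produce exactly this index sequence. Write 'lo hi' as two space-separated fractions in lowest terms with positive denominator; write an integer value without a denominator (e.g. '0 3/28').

C = [1/43, 4/43, 4/43, 12/43, 18/43, 22/43, 29/43, 36/43, 1, 1]
j=0 picked index 3: u0 ∈ [4/43, 12/43)
j=1 picked index 3: u0 ∈ [-3/430, 77/430)
j=2 picked index 4: u0 ∈ [17/215, 47/215)
j=3 picked index 4: u0 ∈ [-9/430, 51/430)
j=4 picked index 5: u0 ∈ [4/215, 24/215)
j=5 picked index 6: u0 ∈ [1/86, 15/86)
j=6 picked index 7: u0 ∈ [16/215, 51/215)
j=7 picked index 7: u0 ∈ [-11/430, 59/430)
j=8 picked index 8: u0 ∈ [8/215, 1/5)
j=9 picked index 8: u0 ∈ [-27/430, 1/10)
intersection: [4/43, 1/10)

4/43 1/10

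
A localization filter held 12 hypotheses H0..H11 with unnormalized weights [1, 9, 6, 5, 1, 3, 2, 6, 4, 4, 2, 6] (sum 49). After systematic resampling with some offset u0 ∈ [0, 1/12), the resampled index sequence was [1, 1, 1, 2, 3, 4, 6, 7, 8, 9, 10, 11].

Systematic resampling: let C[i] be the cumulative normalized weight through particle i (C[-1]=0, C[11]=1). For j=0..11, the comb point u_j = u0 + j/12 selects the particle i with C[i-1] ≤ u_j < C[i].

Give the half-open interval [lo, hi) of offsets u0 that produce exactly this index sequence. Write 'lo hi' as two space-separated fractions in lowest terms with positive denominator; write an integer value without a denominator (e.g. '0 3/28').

C = [1/49, 10/49, 16/49, 3/7, 22/49, 25/49, 27/49, 33/49, 37/49, 41/49, 43/49, 1]
j=0 picked index 1: u0 ∈ [1/49, 10/49)
j=1 picked index 1: u0 ∈ [-37/588, 71/588)
j=2 picked index 1: u0 ∈ [-43/294, 11/294)
j=3 picked index 2: u0 ∈ [-9/196, 15/196)
j=4 picked index 3: u0 ∈ [-1/147, 2/21)
j=5 picked index 4: u0 ∈ [1/84, 19/588)
j=6 picked index 6: u0 ∈ [1/98, 5/98)
j=7 picked index 7: u0 ∈ [-19/588, 53/588)
j=8 picked index 8: u0 ∈ [1/147, 13/147)
j=9 picked index 9: u0 ∈ [1/196, 17/196)
j=10 picked index 10: u0 ∈ [1/294, 13/294)
j=11 picked index 11: u0 ∈ [-23/588, 1/12)
intersection: [1/49, 19/588)

1/49 19/588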